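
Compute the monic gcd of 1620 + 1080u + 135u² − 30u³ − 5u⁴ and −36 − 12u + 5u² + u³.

6 + u

Euclidean algorithm in ℚ[u]:
  −5u⁴ − 30u³ + 135u² + 1080u + 1620 = (−5u − 5)(u³ + 5u² − 12u − 36) + (100u² + 840u + 1440)
  u³ + 5u² − 12u − 36 = ((1/100)u − 17/500)(100u² + 840u + 1440) + ((54/25)u + 324/25)
  100u² + 840u + 1440 = ((1250/27)u + 1000/9)((54/25)u + 324/25) + (0)
Last nonzero remainder: (54/25)u + 324/25. Dividing through by 54/25 gives the monic gcd u + 6.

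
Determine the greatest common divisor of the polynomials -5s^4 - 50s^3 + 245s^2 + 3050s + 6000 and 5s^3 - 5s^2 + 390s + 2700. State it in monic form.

Repeated division with remainder:
  -5s^4 - 50s^3 + 245s^2 + 3050s + 6000 = (-s - 11)(5s^3 - 5s^2 + 390s + 2700) + (580s^2 + 10040s + 35700)
  5s^3 - 5s^2 + 390s + 2700 = ((1/116)s - 531/3364)(580s^2 + 10040s + 35700) + ((1401975/841)s + 7009875/841)
  580s^2 + 10040s + 35700 = ((97556/280395)s + 400316/93465)((1401975/841)s + 7009875/841) + (0)
Last nonzero remainder: (1401975/841)s + 7009875/841. Dividing through by 1401975/841 gives the monic gcd s + 5.

s + 5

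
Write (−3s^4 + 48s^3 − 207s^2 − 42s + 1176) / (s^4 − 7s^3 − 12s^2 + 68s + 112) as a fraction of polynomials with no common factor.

Apply the Euclidean algorithm:
  −3s^4 + 48s^3 − 207s^2 − 42s + 1176 = (−3)(s^4 − 7s^3 − 12s^2 + 68s + 112) + (27s^3 − 243s^2 + 162s + 1512)
  s^4 − 7s^3 − 12s^2 + 68s + 112 = ((1/27)s + 2/27)(27s^3 − 243s^2 + 162s + 1512) + (0)
Last nonzero remainder: 27s^3 − 243s^2 + 162s + 1512. Dividing through by 27 gives the monic gcd s^3 − 9s^2 + 6s + 56.
Cancel s^3 − 9s^2 + 6s + 56 from numerator and denominator to get the reduced form.

(−3s + 21)/(s + 2)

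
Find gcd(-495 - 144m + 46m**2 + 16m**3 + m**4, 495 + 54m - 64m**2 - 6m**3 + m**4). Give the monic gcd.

-45 - 9m + 5m**2 + m**3

Repeated division with remainder:
  m**4 + 16m**3 + 46m**2 - 144m - 495 = (m**4 - 6m**3 - 64m**2 + 54m + 495) + (22m**3 + 110m**2 - 198m - 990)
  m**4 - 6m**3 - 64m**2 + 54m + 495 = ((1/22)m - 1/2)(22m**3 + 110m**2 - 198m - 990) + (0)
Last nonzero remainder: 22m**3 + 110m**2 - 198m - 990. Dividing through by 22 gives the monic gcd m**3 + 5m**2 - 9m - 45.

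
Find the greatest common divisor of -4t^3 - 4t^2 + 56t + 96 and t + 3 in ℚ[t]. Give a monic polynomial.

t + 3

Euclidean algorithm in ℚ[t]:
  -4t^3 - 4t^2 + 56t + 96 = (-4t^2 + 8t + 32)(t + 3) + (0)
The last nonzero remainder t + 3 is already monic.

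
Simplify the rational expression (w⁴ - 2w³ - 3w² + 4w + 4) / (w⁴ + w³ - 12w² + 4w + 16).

Repeated division with remainder:
  w⁴ - 2w³ - 3w² + 4w + 4 = (w⁴ + w³ - 12w² + 4w + 16) + (-3w³ + 9w² - 12)
  w⁴ + w³ - 12w² + 4w + 16 = (-(1/3)w - 4/3)(-3w³ + 9w² - 12) + (0)
Last nonzero remainder: -3w³ + 9w² - 12. Dividing through by -3 gives the monic gcd w³ - 3w² + 4.
Cancel w³ - 3w² + 4 from numerator and denominator to get the reduced form.

(w + 1)/(w + 4)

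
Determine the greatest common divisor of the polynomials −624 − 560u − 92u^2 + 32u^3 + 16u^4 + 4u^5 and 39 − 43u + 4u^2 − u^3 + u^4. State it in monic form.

Repeated division with remainder:
  4u^5 + 16u^4 + 32u^3 − 92u^2 − 560u − 624 = (4u + 20)(u^4 − u^3 + 4u^2 − 43u + 39) + (36u^3 + 144u − 1404)
  u^4 − u^3 + 4u^2 − 43u + 39 = ((1/36)u − 1/36)(36u^3 + 144u − 1404) + (0)
Last nonzero remainder: 36u^3 + 144u − 1404. Dividing through by 36 gives the monic gcd u^3 + 4u − 39.

−39 + 4u + u^3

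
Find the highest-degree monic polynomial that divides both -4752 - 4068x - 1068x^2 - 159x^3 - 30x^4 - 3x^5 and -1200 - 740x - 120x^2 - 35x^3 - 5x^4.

12 + 8x + x^2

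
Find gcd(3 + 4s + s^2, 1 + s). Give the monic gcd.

1 + s

Repeated division with remainder:
  s^2 + 4s + 3 = (s + 3)(s + 1) + (0)
The last nonzero remainder s + 1 is already monic.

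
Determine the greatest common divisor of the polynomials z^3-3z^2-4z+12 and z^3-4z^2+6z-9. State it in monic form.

z-3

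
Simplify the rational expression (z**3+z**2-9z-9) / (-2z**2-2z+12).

(-z**2+2z+3)/(2z-4)

Euclidean algorithm in ℚ[z]:
  z**3+z**2-9z-9 = (-(1/2)z)(-2z**2-2z+12) + (-3z-9)
  -2z**2-2z+12 = ((2/3)z-4/3)(-3z-9) + (0)
Last nonzero remainder: -3z-9. Dividing through by -3 gives the monic gcd z+3.
Cancel z+3 from numerator and denominator to get the reduced form.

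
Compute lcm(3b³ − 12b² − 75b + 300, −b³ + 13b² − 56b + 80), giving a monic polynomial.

Apply the Euclidean algorithm:
  3b³ − 12b² − 75b + 300 = (−3)(−b³ + 13b² − 56b + 80) + (27b² − 243b + 540)
  −b³ + 13b² − 56b + 80 = (−(1/27)b + 4/27)(27b² − 243b + 540) + (0)
Last nonzero remainder: 27b² − 243b + 540. Dividing through by 27 gives the monic gcd b² − 9b + 20.
Then lcm(f, g) = f·g / gcd(f, g); expanding and making the result monic gives the answer.

b⁴ − 8b³ − 9b² + 200b − 400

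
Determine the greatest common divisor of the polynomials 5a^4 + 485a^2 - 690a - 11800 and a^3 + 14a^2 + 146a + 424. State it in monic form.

Apply the Euclidean algorithm:
  5a^4 + 485a^2 - 690a - 11800 = (5a - 70)(a^3 + 14a^2 + 146a + 424) + (735a^2 + 7410a + 17880)
  a^3 + 14a^2 + 146a + 424 = ((1/735)a + 64/12005)(735a^2 + 7410a + 17880) + ((197290/2401)a + 789160/2401)
  735a^2 + 7410a + 17880 = ((352947/39458)a + 1073247/19729)((197290/2401)a + 789160/2401) + (0)
Last nonzero remainder: (197290/2401)a + 789160/2401. Dividing through by 197290/2401 gives the monic gcd a + 4.

a + 4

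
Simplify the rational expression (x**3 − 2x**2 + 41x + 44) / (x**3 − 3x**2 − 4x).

(x**2 − 3x + 44)/(x**2 − 4x)

Euclidean algorithm in ℚ[x]:
  x**3 − 2x**2 + 41x + 44 = (x**3 − 3x**2 − 4x) + (x**2 + 45x + 44)
  x**3 − 3x**2 − 4x = (x − 48)(x**2 + 45x + 44) + (2112x + 2112)
  x**2 + 45x + 44 = ((1/2112)x + 1/48)(2112x + 2112) + (0)
Last nonzero remainder: 2112x + 2112. Dividing through by 2112 gives the monic gcd x + 1.
Cancel x + 1 from numerator and denominator to get the reduced form.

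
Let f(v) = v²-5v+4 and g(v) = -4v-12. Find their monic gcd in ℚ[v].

By polynomial division,
  v²-5v+4 = (-(1/4)v+2)(-4v-12) + (28)
  -4v-12 = (-(1/7)v-3/7)(28) + (0)
The last nonzero remainder is the constant 28, so the polynomials are coprime and gcd = 1.

1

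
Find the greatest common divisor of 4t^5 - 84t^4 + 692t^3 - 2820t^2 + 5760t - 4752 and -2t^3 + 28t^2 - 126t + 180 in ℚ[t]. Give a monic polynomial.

By polynomial division,
  4t^5 - 84t^4 + 692t^3 - 2820t^2 + 5760t - 4752 = (-2t^2 + 14t - 24)(-2t^3 + 28t^2 - 126t + 180) + (-24t^2 + 216t - 432)
  -2t^3 + 28t^2 - 126t + 180 = ((1/12)t - 5/12)(-24t^2 + 216t - 432) + (0)
Last nonzero remainder: -24t^2 + 216t - 432. Dividing through by -24 gives the monic gcd t^2 - 9t + 18.

t^2 - 9t + 18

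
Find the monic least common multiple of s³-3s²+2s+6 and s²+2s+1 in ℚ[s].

Euclidean algorithm in ℚ[s]:
  s³-3s²+2s+6 = (s-5)(s²+2s+1) + (11s+11)
  s²+2s+1 = ((1/11)s+1/11)(11s+11) + (0)
Last nonzero remainder: 11s+11. Dividing through by 11 gives the monic gcd s+1.
Then lcm(f, g) = f·g / gcd(f, g); expanding and making the result monic gives the answer.

s⁴-2s³-s²+8s+6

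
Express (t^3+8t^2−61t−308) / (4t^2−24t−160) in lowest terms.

By polynomial division,
  t^3+8t^2−61t−308 = ((1/4)t+7/2)(4t^2−24t−160) + (63t+252)
  4t^2−24t−160 = ((4/63)t−40/63)(63t+252) + (0)
Last nonzero remainder: 63t+252. Dividing through by 63 gives the monic gcd t+4.
Cancel t+4 from numerator and denominator to get the reduced form.

(t^2+4t−77)/(4t−40)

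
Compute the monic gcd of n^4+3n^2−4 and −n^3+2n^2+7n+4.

By polynomial division,
  n^4+3n^2−4 = (−n−2)(−n^3+2n^2+7n+4) + (14n^2+18n+4)
  −n^3+2n^2+7n+4 = (−(1/14)n+23/98)(14n^2+18n+4) + ((150/49)n+150/49)
  14n^2+18n+4 = ((343/75)n+98/75)((150/49)n+150/49) + (0)
Last nonzero remainder: (150/49)n+150/49. Dividing through by 150/49 gives the monic gcd n+1.

n+1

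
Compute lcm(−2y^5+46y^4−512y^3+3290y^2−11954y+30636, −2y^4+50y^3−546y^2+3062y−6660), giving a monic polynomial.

y^6−28y^5+371y^4−2925y^3+14202y^2−45203y+76590

Repeated division with remainder:
  −2y^5+46y^4−512y^3+3290y^2−11954y+30636 = (y+2)(−2y^4+50y^3−546y^2+3062y−6660) + (−66y^3+1320y^2−11418y+43956)
  −2y^4+50y^3−546y^2+3062y−6660 = ((1/33)y−5/33)(−66y^3+1320y^2−11418y+43956) + (0)
Last nonzero remainder: −66y^3+1320y^2−11418y+43956. Dividing through by −66 gives the monic gcd y^3−20y^2+173y−666.
Then lcm(f, g) = f·g / gcd(f, g); expanding and making the result monic gives the answer.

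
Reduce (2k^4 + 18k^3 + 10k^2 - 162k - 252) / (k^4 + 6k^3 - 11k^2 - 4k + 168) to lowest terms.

(2k^2 - 2k - 12)/(k^2 - 4k + 8)

Apply the Euclidean algorithm:
  2k^4 + 18k^3 + 10k^2 - 162k - 252 = (2)(k^4 + 6k^3 - 11k^2 - 4k + 168) + (6k^3 + 32k^2 - 154k - 588)
  k^4 + 6k^3 - 11k^2 - 4k + 168 = ((1/6)k + 1/9)(6k^3 + 32k^2 - 154k - 588) + ((100/9)k^2 + (1000/9)k + 700/3)
  6k^3 + 32k^2 - 154k - 588 = ((27/50)k - 63/25)((100/9)k^2 + (1000/9)k + 700/3) + (0)
Last nonzero remainder: (100/9)k^2 + (1000/9)k + 700/3. Dividing through by 100/9 gives the monic gcd k^2 + 10k + 21.
Cancel k^2 + 10k + 21 from numerator and denominator to get the reduced form.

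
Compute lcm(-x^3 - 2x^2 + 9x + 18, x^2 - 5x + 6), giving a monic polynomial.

x^4 - 13x^2 + 36

Apply the Euclidean algorithm:
  -x^3 - 2x^2 + 9x + 18 = (-x - 7)(x^2 - 5x + 6) + (-20x + 60)
  x^2 - 5x + 6 = (-(1/20)x + 1/10)(-20x + 60) + (0)
Last nonzero remainder: -20x + 60. Dividing through by -20 gives the monic gcd x - 3.
Then lcm(f, g) = f·g / gcd(f, g); expanding and making the result monic gives the answer.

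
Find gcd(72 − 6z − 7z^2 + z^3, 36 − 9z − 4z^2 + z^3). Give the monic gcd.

−12 − z + z^2

Repeated division with remainder:
  z^3 − 7z^2 − 6z + 72 = (z^3 − 4z^2 − 9z + 36) + (−3z^2 + 3z + 36)
  z^3 − 4z^2 − 9z + 36 = (−(1/3)z + 1)(−3z^2 + 3z + 36) + (0)
Last nonzero remainder: −3z^2 + 3z + 36. Dividing through by −3 gives the monic gcd z^2 − z − 12.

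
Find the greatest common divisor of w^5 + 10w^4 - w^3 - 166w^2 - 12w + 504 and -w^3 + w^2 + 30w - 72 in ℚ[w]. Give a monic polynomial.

Euclidean algorithm in ℚ[w]:
  w^5 + 10w^4 - w^3 - 166w^2 - 12w + 504 = (-w^2 - 11w - 40)(-w^3 + w^2 + 30w - 72) + (132w^2 + 396w - 2376)
  -w^3 + w^2 + 30w - 72 = (-(1/132)w + 1/33)(132w^2 + 396w - 2376) + (0)
Last nonzero remainder: 132w^2 + 396w - 2376. Dividing through by 132 gives the monic gcd w^2 + 3w - 18.

w^2 + 3w - 18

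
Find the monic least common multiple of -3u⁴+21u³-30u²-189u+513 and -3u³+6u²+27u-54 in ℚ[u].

Repeated division with remainder:
  -3u⁴+21u³-30u²-189u+513 = (u-5)(-3u³+6u²+27u-54) + (-27u²+243)
  -3u³+6u²+27u-54 = ((1/9)u-2/9)(-27u²+243) + (0)
Last nonzero remainder: -27u²+243. Dividing through by -27 gives the monic gcd u²-9.
Then lcm(f, g) = f·g / gcd(f, g); expanding and making the result monic gives the answer.

u⁵-9u⁴+24u³+43u²-297u+342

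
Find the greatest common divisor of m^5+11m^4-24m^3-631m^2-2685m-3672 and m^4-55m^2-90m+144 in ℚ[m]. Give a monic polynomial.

m^2-5m-24

Apply the Euclidean algorithm:
  m^5+11m^4-24m^3-631m^2-2685m-3672 = (m+11)(m^4-55m^2-90m+144) + (31m^3+64m^2-1839m-5256)
  m^4-55m^2-90m+144 = ((1/31)m-64/961)(31m^3+64m^2-1839m-5256) + ((8250/961)m^2-(41250/961)m-198000/961)
  31m^3+64m^2-1839m-5256 = ((29791/8250)m+70153/2750)((8250/961)m^2-(41250/961)m-198000/961) + (0)
Last nonzero remainder: (8250/961)m^2-(41250/961)m-198000/961. Dividing through by 8250/961 gives the monic gcd m^2-5m-24.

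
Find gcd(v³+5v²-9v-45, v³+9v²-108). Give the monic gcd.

v-3

Repeated division with remainder:
  v³+5v²-9v-45 = (v³+9v²-108) + (-4v²-9v+63)
  v³+9v²-108 = (-(1/4)v-27/16)(-4v²-9v+63) + ((9/16)v-27/16)
  -4v²-9v+63 = (-(64/9)v-112/3)((9/16)v-27/16) + (0)
Last nonzero remainder: (9/16)v-27/16. Dividing through by 9/16 gives the monic gcd v-3.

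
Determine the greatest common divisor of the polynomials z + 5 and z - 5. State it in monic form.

Euclidean algorithm in ℚ[z]:
  z + 5 = (z - 5) + (10)
  z - 5 = ((1/10)z - 1/2)(10) + (0)
The last nonzero remainder is the constant 10, so the polynomials are coprime and gcd = 1.

1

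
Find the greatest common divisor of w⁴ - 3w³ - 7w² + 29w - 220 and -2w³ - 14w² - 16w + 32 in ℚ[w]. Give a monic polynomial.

w + 4

By polynomial division,
  w⁴ - 3w³ - 7w² + 29w - 220 = (-(1/2)w + 5)(-2w³ - 14w² - 16w + 32) + (55w² + 125w - 380)
  -2w³ - 14w² - 16w + 32 = (-(2/55)w - 104/605)(55w² + 125w - 380) + (-(1008/121)w - 4032/121)
  55w² + 125w - 380 = (-(6655/1008)w + 11495/1008)(-(1008/121)w - 4032/121) + (0)
Last nonzero remainder: -(1008/121)w - 4032/121. Dividing through by -1008/121 gives the monic gcd w + 4.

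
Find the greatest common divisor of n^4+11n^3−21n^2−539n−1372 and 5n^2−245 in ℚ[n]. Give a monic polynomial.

n^2−49

Euclidean algorithm in ℚ[n]:
  n^4+11n^3−21n^2−539n−1372 = ((1/5)n^2+(11/5)n+28/5)(5n^2−245) + (0)
Last nonzero remainder: 5n^2−245. Dividing through by 5 gives the monic gcd n^2−49.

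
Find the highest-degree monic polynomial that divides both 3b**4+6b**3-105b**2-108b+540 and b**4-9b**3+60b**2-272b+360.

b**2-7b+10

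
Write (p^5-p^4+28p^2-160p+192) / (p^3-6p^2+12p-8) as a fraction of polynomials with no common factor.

(p^3+3p^2+8p+48)/(p-2)

Apply the Euclidean algorithm:
  p^5-p^4+28p^2-160p+192 = (p^2+5p+18)(p^3-6p^2+12p-8) + (84p^2-336p+336)
  p^3-6p^2+12p-8 = ((1/84)p-1/42)(84p^2-336p+336) + (0)
Last nonzero remainder: 84p^2-336p+336. Dividing through by 84 gives the monic gcd p^2-4p+4.
Cancel p^2-4p+4 from numerator and denominator to get the reduced form.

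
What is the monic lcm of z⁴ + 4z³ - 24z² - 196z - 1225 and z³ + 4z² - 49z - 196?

By polynomial division,
  z⁴ + 4z³ - 24z² - 196z - 1225 = (z)(z³ + 4z² - 49z - 196) + (25z² - 1225)
  z³ + 4z² - 49z - 196 = ((1/25)z + 4/25)(25z² - 1225) + (0)
Last nonzero remainder: 25z² - 1225. Dividing through by 25 gives the monic gcd z² - 49.
Then lcm(f, g) = f·g / gcd(f, g); expanding and making the result monic gives the answer.

z⁵ + 8z⁴ - 8z³ - 292z² - 2009z - 4900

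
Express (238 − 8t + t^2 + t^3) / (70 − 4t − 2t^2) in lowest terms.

(−34 + 6t − t^2)/(−10 + 2t)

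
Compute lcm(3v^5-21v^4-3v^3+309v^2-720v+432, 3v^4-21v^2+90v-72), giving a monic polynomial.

v^7-10v^6+26v^5+64v^4-555v^3+1482v^2-1872v+864

Repeated division with remainder:
  3v^5-21v^4-3v^3+309v^2-720v+432 = (v-7)(3v^4-21v^2+90v-72) + (18v^3+72v^2-18v-72)
  3v^4-21v^2+90v-72 = ((1/6)v-2/3)(18v^3+72v^2-18v-72) + (30v^2+90v-120)
  18v^3+72v^2-18v-72 = ((3/5)v+3/5)(30v^2+90v-120) + (0)
Last nonzero remainder: 30v^2+90v-120. Dividing through by 30 gives the monic gcd v^2+3v-4.
Then lcm(f, g) = f·g / gcd(f, g); expanding and making the result monic gives the answer.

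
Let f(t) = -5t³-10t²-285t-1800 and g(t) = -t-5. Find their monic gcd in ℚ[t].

t+5

Apply the Euclidean algorithm:
  -5t³-10t²-285t-1800 = (5t²-15t+360)(-t-5) + (0)
Last nonzero remainder: -t-5. Dividing through by -1 gives the monic gcd t+5.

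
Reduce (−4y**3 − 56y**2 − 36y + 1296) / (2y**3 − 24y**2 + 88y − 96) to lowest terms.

By polynomial division,
  −4y**3 − 56y**2 − 36y + 1296 = (−2)(2y**3 − 24y**2 + 88y − 96) + (−104y**2 + 140y + 1104)
  2y**3 − 24y**2 + 88y − 96 = (−(1/52)y + 277/1352)(−104y**2 + 140y + 1104) + ((27225/338)y − 54450/169)
  −104y**2 + 140y + 1104 = (−(35152/27225)y − 31096/9075)((27225/338)y − 54450/169) + (0)
Last nonzero remainder: (27225/338)y − 54450/169. Dividing through by 27225/338 gives the monic gcd y − 4.
Cancel y − 4 from numerator and denominator to get the reduced form.

(−2y**2 − 36y − 162)/(y**2 − 8y + 12)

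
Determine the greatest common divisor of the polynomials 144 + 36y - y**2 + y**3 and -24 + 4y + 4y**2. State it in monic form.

3 + y

By polynomial division,
  y**3 - y**2 + 36y + 144 = ((1/4)y - 1/2)(4y**2 + 4y - 24) + (44y + 132)
  4y**2 + 4y - 24 = ((1/11)y - 2/11)(44y + 132) + (0)
Last nonzero remainder: 44y + 132. Dividing through by 44 gives the monic gcd y + 3.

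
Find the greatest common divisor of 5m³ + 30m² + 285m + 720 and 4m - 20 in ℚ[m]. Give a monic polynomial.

Apply the Euclidean algorithm:
  5m³ + 30m² + 285m + 720 = ((5/4)m² + (55/4)m + 140)(4m - 20) + (3520)
  4m - 20 = ((1/880)m - 1/176)(3520) + (0)
The last nonzero remainder is the constant 3520, so the polynomials are coprime and gcd = 1.

1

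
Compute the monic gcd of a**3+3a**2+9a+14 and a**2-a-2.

1

By polynomial division,
  a**3+3a**2+9a+14 = (a+4)(a**2-a-2) + (15a+22)
  a**2-a-2 = ((1/15)a-37/225)(15a+22) + (364/225)
  15a+22 = ((3375/364)a+2475/182)(364/225) + (0)
The last nonzero remainder is the constant 364/225, so the polynomials are coprime and gcd = 1.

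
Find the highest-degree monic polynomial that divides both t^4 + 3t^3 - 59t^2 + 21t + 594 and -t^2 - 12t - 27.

t^2 + 12t + 27

Euclidean algorithm in ℚ[t]:
  t^4 + 3t^3 - 59t^2 + 21t + 594 = (-t^2 + 9t - 22)(-t^2 - 12t - 27) + (0)
Last nonzero remainder: -t^2 - 12t - 27. Dividing through by -1 gives the monic gcd t^2 + 12t + 27.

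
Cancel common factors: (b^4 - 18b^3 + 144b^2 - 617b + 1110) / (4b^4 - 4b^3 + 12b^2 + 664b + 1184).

(b^2 - 11b + 30)/(4b^2 + 24b + 32)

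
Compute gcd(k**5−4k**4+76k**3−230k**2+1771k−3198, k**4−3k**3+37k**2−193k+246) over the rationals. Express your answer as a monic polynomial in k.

By polynomial division,
  k**5−4k**4+76k**3−230k**2+1771k−3198 = (k−1)(k**4−3k**3+37k**2−193k+246) + (36k**3+1332k−2952)
  k**4−3k**3+37k**2−193k+246 = ((1/36)k−1/12)(36k**3+1332k−2952) + (0)
Last nonzero remainder: 36k**3+1332k−2952. Dividing through by 36 gives the monic gcd k**3+37k−82.

k**3+37k−82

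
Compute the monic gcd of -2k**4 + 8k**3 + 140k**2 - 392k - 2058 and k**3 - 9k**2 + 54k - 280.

k - 7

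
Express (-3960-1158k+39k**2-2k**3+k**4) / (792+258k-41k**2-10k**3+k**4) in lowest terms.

(120+6k+k**2)/(-24-2k+k**2)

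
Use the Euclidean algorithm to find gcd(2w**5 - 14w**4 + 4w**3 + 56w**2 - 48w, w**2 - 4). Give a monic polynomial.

w**2 - 4

By polynomial division,
  2w**5 - 14w**4 + 4w**3 + 56w**2 - 48w = (2w**3 - 14w**2 + 12w)(w**2 - 4) + (0)
The last nonzero remainder w**2 - 4 is already monic.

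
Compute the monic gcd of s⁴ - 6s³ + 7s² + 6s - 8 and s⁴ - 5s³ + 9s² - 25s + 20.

s² - 5s + 4

Apply the Euclidean algorithm:
  s⁴ - 6s³ + 7s² + 6s - 8 = (s⁴ - 5s³ + 9s² - 25s + 20) + (-s³ - 2s² + 31s - 28)
  s⁴ - 5s³ + 9s² - 25s + 20 = (-s + 7)(-s³ - 2s² + 31s - 28) + (54s² - 270s + 216)
  -s³ - 2s² + 31s - 28 = (-(1/54)s - 7/54)(54s² - 270s + 216) + (0)
Last nonzero remainder: 54s² - 270s + 216. Dividing through by 54 gives the monic gcd s² - 5s + 4.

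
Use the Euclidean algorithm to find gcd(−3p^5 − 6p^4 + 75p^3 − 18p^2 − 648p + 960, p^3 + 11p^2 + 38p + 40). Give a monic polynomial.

Euclidean algorithm in ℚ[p]:
  −3p^5 − 6p^4 + 75p^3 − 18p^2 − 648p + 960 = (−3p^2 + 27p − 108)(p^3 + 11p^2 + 38p + 40) + (264p^2 + 2376p + 5280)
  p^3 + 11p^2 + 38p + 40 = ((1/264)p + 1/132)(264p^2 + 2376p + 5280) + (0)
Last nonzero remainder: 264p^2 + 2376p + 5280. Dividing through by 264 gives the monic gcd p^2 + 9p + 20.

p^2 + 9p + 20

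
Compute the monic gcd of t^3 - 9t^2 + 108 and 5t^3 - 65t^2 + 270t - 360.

Euclidean algorithm in ℚ[t]:
  t^3 - 9t^2 + 108 = (1/5)(5t^3 - 65t^2 + 270t - 360) + (4t^2 - 54t + 180)
  5t^3 - 65t^2 + 270t - 360 = ((5/4)t + 5/8)(4t^2 - 54t + 180) + ((315/4)t - 945/2)
  4t^2 - 54t + 180 = ((16/315)t - 8/21)((315/4)t - 945/2) + (0)
Last nonzero remainder: (315/4)t - 945/2. Dividing through by 315/4 gives the monic gcd t - 6.

t - 6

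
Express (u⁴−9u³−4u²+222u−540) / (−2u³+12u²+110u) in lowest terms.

(−u³+14u²−66u+108)/(2u²−22u)

By polynomial division,
  u⁴−9u³−4u²+222u−540 = (−(1/2)u+3/2)(−2u³+12u²+110u) + (33u²+57u−540)
  −2u³+12u²+110u = (−(2/33)u+170/363)(33u²+57u−540) + ((6120/121)u+30600/121)
  33u²+57u−540 = ((1331/2040)u−363/170)((6120/121)u+30600/121) + (0)
Last nonzero remainder: (6120/121)u+30600/121. Dividing through by 6120/121 gives the monic gcd u+5.
Cancel u+5 from numerator and denominator to get the reduced form.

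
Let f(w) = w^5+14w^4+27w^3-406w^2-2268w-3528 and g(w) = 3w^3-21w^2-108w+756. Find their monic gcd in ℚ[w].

w^2-36

By polynomial division,
  w^5+14w^4+27w^3-406w^2-2268w-3528 = ((1/3)w^2+7w+70)(3w^3-21w^2-108w+756) + (1568w^2-56448)
  3w^3-21w^2-108w+756 = ((3/1568)w-3/224)(1568w^2-56448) + (0)
Last nonzero remainder: 1568w^2-56448. Dividing through by 1568 gives the monic gcd w^2-36.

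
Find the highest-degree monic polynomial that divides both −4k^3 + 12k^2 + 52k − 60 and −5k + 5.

k − 1

Apply the Euclidean algorithm:
  −4k^3 + 12k^2 + 52k − 60 = ((4/5)k^2 − (8/5)k − 12)(−5k + 5) + (0)
Last nonzero remainder: −5k + 5. Dividing through by −5 gives the monic gcd k − 1.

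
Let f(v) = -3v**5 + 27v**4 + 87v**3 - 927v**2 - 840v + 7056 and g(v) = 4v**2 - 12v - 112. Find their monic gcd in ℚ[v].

Apply the Euclidean algorithm:
  -3v**5 + 27v**4 + 87v**3 - 927v**2 - 840v + 7056 = (-(3/4)v**3 + (9/2)v**2 + (57/4)v - 63)(4v**2 - 12v - 112) + (0)
Last nonzero remainder: 4v**2 - 12v - 112. Dividing through by 4 gives the monic gcd v**2 - 3v - 28.

v**2 - 3v - 28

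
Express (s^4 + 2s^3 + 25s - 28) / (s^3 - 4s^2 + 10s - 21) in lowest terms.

Euclidean algorithm in ℚ[s]:
  s^4 + 2s^3 + 25s - 28 = (s + 6)(s^3 - 4s^2 + 10s - 21) + (14s^2 - 14s + 98)
  s^3 - 4s^2 + 10s - 21 = ((1/14)s - 3/14)(14s^2 - 14s + 98) + (0)
Last nonzero remainder: 14s^2 - 14s + 98. Dividing through by 14 gives the monic gcd s^2 - s + 7.
Cancel s^2 - s + 7 from numerator and denominator to get the reduced form.

(s^2 + 3s - 4)/(s - 3)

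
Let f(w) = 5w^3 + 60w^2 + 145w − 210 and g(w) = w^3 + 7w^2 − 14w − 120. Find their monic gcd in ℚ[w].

w + 6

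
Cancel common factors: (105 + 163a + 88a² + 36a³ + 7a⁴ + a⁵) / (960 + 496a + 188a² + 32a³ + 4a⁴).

By polynomial division,
  a⁵ + 7a⁴ + 36a³ + 88a² + 163a + 105 = ((1/4)a - 1/4)(4a⁴ + 32a³ + 188a² + 496a + 960) + (-3a³ + 11a² + 47a + 345)
  4a⁴ + 32a³ + 188a² + 496a + 960 = (-(4/3)a - 140/9)(-3a³ + 11a² + 47a + 345) + ((3796/9)a² + (15184/9)a + 18980/3)
  -3a³ + 11a² + 47a + 345 = (-(27/3796)a + 207/3796)((3796/9)a² + (15184/9)a + 18980/3) + (0)
Last nonzero remainder: (3796/9)a² + (15184/9)a + 18980/3. Dividing through by 3796/9 gives the monic gcd a² + 4a + 15.
Cancel a² + 4a + 15 from numerator and denominator to get the reduced form.

(7 + 9a + 3a² + a³)/(64 + 16a + 4a²)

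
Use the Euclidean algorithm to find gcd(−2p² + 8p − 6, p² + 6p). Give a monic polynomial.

Apply the Euclidean algorithm:
  −2p² + 8p − 6 = (−2)(p² + 6p) + (20p − 6)
  p² + 6p = ((1/20)p + 63/200)(20p − 6) + (189/100)
  20p − 6 = ((2000/189)p − 200/63)(189/100) + (0)
The last nonzero remainder is the constant 189/100, so the polynomials are coprime and gcd = 1.

1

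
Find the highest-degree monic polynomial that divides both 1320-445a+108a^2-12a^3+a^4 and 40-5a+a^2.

By polynomial division,
  a^4-12a^3+108a^2-445a+1320 = (a^2-7a+33)(a^2-5a+40) + (0)
The last nonzero remainder a^2-5a+40 is already monic.

40-5a+a^2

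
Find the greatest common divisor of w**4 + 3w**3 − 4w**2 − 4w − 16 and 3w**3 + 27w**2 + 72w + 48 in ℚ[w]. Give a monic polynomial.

Apply the Euclidean algorithm:
  w**4 + 3w**3 − 4w**2 − 4w − 16 = ((1/3)w − 2)(3w**3 + 27w**2 + 72w + 48) + (26w**2 + 124w + 80)
  3w**3 + 27w**2 + 72w + 48 = ((3/26)w + 165/338)(26w**2 + 124w + 80) + ((378/169)w + 1512/169)
  26w**2 + 124w + 80 = ((2197/189)w + 1690/189)((378/169)w + 1512/169) + (0)
Last nonzero remainder: (378/169)w + 1512/169. Dividing through by 378/169 gives the monic gcd w + 4.

w + 4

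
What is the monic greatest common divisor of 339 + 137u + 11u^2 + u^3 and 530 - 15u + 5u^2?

1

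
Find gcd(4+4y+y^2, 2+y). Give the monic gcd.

Euclidean algorithm in ℚ[y]:
  y^2+4y+4 = (y+2)(y+2) + (0)
The last nonzero remainder y+2 is already monic.

2+y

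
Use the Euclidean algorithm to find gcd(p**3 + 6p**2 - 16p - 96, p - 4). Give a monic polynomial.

p - 4

Apply the Euclidean algorithm:
  p**3 + 6p**2 - 16p - 96 = (p**2 + 10p + 24)(p - 4) + (0)
The last nonzero remainder p - 4 is already monic.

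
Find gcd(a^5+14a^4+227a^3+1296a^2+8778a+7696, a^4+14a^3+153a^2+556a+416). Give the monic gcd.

a^3+10a^2+113a+104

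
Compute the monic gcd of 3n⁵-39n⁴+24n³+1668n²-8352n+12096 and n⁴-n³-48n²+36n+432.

n²-10n+24

By polynomial division,
  3n⁵-39n⁴+24n³+1668n²-8352n+12096 = (3n-36)(n⁴-n³-48n²+36n+432) + (132n³-168n²-8352n+27648)
  n⁴-n³-48n²+36n+432 = ((1/132)n+1/484)(132n³-168n²-8352n+27648) + ((1890/121)n²-(18900/121)n+45360/121)
  132n³-168n²-8352n+27648 = ((2662/315)n+7744/105)((1890/121)n²-(18900/121)n+45360/121) + (0)
Last nonzero remainder: (1890/121)n²-(18900/121)n+45360/121. Dividing through by 1890/121 gives the monic gcd n²-10n+24.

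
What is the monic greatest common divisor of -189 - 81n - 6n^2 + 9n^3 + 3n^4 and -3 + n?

-3 + n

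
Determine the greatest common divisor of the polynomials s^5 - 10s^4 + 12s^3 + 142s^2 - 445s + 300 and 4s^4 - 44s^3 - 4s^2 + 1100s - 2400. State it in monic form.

Euclidean algorithm in ℚ[s]:
  s^5 - 10s^4 + 12s^3 + 142s^2 - 445s + 300 = ((1/4)s + 1/4)(4s^4 - 44s^3 - 4s^2 + 1100s - 2400) + (24s^3 - 132s^2 - 120s + 900)
  4s^4 - 44s^3 - 4s^2 + 1100s - 2400 = ((1/6)s - 11/12)(24s^3 - 132s^2 - 120s + 900) + (-105s^2 + 840s - 1575)
  24s^3 - 132s^2 - 120s + 900 = (-(8/35)s - 4/7)(-105s^2 + 840s - 1575) + (0)
Last nonzero remainder: -105s^2 + 840s - 1575. Dividing through by -105 gives the monic gcd s^2 - 8s + 15.

s^2 - 8s + 15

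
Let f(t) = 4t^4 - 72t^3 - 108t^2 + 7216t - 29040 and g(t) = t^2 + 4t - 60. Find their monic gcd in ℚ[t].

t^2 + 4t - 60

Euclidean algorithm in ℚ[t]:
  4t^4 - 72t^3 - 108t^2 + 7216t - 29040 = (4t^2 - 88t + 484)(t^2 + 4t - 60) + (0)
The last nonzero remainder t^2 + 4t - 60 is already monic.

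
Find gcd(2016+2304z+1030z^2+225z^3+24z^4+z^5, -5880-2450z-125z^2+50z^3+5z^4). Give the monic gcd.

168+94z+17z^2+z^3

By polynomial division,
  z^5+24z^4+225z^3+1030z^2+2304z+2016 = ((1/5)z+14/5)(5z^4+50z^3-125z^2-2450z-5880) + (110z^3+1870z^2+10340z+18480)
  5z^4+50z^3-125z^2-2450z-5880 = ((1/22)z-7/22)(110z^3+1870z^2+10340z+18480) + (0)
Last nonzero remainder: 110z^3+1870z^2+10340z+18480. Dividing through by 110 gives the monic gcd z^3+17z^2+94z+168.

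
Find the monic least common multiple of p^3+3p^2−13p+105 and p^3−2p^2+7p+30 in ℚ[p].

p^4+5p^3−7p^2+79p+210

By polynomial division,
  p^3+3p^2−13p+105 = (p^3−2p^2+7p+30) + (5p^2−20p+75)
  p^3−2p^2+7p+30 = ((1/5)p+2/5)(5p^2−20p+75) + (0)
Last nonzero remainder: 5p^2−20p+75. Dividing through by 5 gives the monic gcd p^2−4p+15.
Then lcm(f, g) = f·g / gcd(f, g); expanding and making the result monic gives the answer.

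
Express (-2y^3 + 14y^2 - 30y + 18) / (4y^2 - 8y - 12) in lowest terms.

(-y^2 + 4y - 3)/(2y + 2)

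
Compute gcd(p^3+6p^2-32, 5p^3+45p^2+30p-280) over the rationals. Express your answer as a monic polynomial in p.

p^2+2p-8

By polynomial division,
  p^3+6p^2-32 = (1/5)(5p^3+45p^2+30p-280) + (-3p^2-6p+24)
  5p^3+45p^2+30p-280 = (-(5/3)p-35/3)(-3p^2-6p+24) + (0)
Last nonzero remainder: -3p^2-6p+24. Dividing through by -3 gives the monic gcd p^2+2p-8.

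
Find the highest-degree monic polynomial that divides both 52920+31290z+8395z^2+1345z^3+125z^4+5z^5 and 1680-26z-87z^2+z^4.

Euclidean algorithm in ℚ[z]:
  5z^5+125z^4+1345z^3+8395z^2+31290z+52920 = (5z+125)(z^4-87z^2-26z+1680) + (1780z^3+19400z^2+26140z-157080)
  z^4-87z^2-26z+1680 = ((1/1780)z-97/15842)(1780z^3+19400z^2+26140z-157080) + ((135450/7921)z^2+(1760850/7921)z+5688900/7921)
  1780z^3+19400z^2+26140z-157080 = ((1409938/13545)z-2962454/13545)((135450/7921)z^2+(1760850/7921)z+5688900/7921) + (0)
Last nonzero remainder: (135450/7921)z^2+(1760850/7921)z+5688900/7921. Dividing through by 135450/7921 gives the monic gcd z^2+13z+42.

42+13z+z^2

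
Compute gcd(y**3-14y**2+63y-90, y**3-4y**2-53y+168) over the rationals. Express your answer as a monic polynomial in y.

Apply the Euclidean algorithm:
  y**3-14y**2+63y-90 = (y**3-4y**2-53y+168) + (-10y**2+116y-258)
  y**3-4y**2-53y+168 = (-(1/10)y-19/25)(-10y**2+116y-258) + ((234/25)y-702/25)
  -10y**2+116y-258 = (-(125/117)y+1075/117)((234/25)y-702/25) + (0)
Last nonzero remainder: (234/25)y-702/25. Dividing through by 234/25 gives the monic gcd y-3.

y-3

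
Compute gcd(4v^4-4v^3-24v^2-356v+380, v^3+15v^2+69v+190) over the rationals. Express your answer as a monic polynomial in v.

v^2+5v+19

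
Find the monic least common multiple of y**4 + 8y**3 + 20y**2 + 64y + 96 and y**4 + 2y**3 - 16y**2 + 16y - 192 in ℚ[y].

y**5 + 4y**4 - 12y**3 - 16y**2 - 160y - 384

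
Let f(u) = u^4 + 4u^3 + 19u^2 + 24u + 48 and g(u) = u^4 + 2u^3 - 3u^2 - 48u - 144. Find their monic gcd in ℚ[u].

u^2 + 3u + 12

Euclidean algorithm in ℚ[u]:
  u^4 + 4u^3 + 19u^2 + 24u + 48 = (u^4 + 2u^3 - 3u^2 - 48u - 144) + (2u^3 + 22u^2 + 72u + 192)
  u^4 + 2u^3 - 3u^2 - 48u - 144 = ((1/2)u - 9/2)(2u^3 + 22u^2 + 72u + 192) + (60u^2 + 180u + 720)
  2u^3 + 22u^2 + 72u + 192 = ((1/30)u + 4/15)(60u^2 + 180u + 720) + (0)
Last nonzero remainder: 60u^2 + 180u + 720. Dividing through by 60 gives the monic gcd u^2 + 3u + 12.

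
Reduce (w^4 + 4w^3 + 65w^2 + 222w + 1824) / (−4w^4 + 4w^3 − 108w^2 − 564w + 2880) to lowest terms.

Euclidean algorithm in ℚ[w]:
  w^4 + 4w^3 + 65w^2 + 222w + 1824 = (−1/4)(−4w^4 + 4w^3 − 108w^2 − 564w + 2880) + (5w^3 + 38w^2 + 81w + 2544)
  −4w^4 + 4w^3 − 108w^2 − 564w + 2880 = (−(4/5)w + 172/25)(5w^3 + 38w^2 + 81w + 2544) + (−(7616/25)w^2 + (22848/25)w − 365568/25)
  5w^3 + 38w^2 + 81w + 2544 = (−(125/7616)w − 1325/7616)(−(7616/25)w^2 + (22848/25)w − 365568/25) + (0)
Last nonzero remainder: −(7616/25)w^2 + (22848/25)w − 365568/25. Dividing through by −7616/25 gives the monic gcd w^2 − 3w + 48.
Cancel w^2 − 3w + 48 from numerator and denominator to get the reduced form.

(−w^2 − 7w − 38)/(4w^2 + 8w − 60)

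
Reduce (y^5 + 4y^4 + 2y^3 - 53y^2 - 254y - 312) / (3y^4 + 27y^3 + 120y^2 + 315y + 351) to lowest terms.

(y^2 - 2y - 8)/(3y + 9)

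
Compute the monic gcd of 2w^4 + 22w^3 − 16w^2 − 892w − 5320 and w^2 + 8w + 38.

w^2 + 8w + 38

Euclidean algorithm in ℚ[w]:
  2w^4 + 22w^3 − 16w^2 − 892w − 5320 = (2w^2 + 6w − 140)(w^2 + 8w + 38) + (0)
The last nonzero remainder w^2 + 8w + 38 is already monic.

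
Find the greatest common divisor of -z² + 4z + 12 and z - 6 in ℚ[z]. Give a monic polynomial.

z - 6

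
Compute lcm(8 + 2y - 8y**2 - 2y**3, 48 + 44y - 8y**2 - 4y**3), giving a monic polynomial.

12 - y - 13y**2 + y**3 + y**4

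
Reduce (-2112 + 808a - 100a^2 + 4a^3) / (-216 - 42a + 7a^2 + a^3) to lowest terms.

(352 - 76a + 4a^2)/(36 + 13a + a^2)

Euclidean algorithm in ℚ[a]:
  4a^3 - 100a^2 + 808a - 2112 = (4)(a^3 + 7a^2 - 42a - 216) + (-128a^2 + 976a - 1248)
  a^3 + 7a^2 - 42a - 216 = (-(1/128)a - 117/1024)(-128a^2 + 976a - 1248) + ((3825/64)a - 11475/32)
  -128a^2 + 976a - 1248 = (-(8192/3825)a + 13312/3825)((3825/64)a - 11475/32) + (0)
Last nonzero remainder: (3825/64)a - 11475/32. Dividing through by 3825/64 gives the monic gcd a - 6.
Cancel a - 6 from numerator and denominator to get the reduced form.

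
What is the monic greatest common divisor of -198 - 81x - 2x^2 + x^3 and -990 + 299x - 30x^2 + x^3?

-11 + x

By polynomial division,
  x^3 - 2x^2 - 81x - 198 = (x^3 - 30x^2 + 299x - 990) + (28x^2 - 380x + 792)
  x^3 - 30x^2 + 299x - 990 = ((1/28)x - 115/196)(28x^2 - 380x + 792) + ((2340/49)x - 25740/49)
  28x^2 - 380x + 792 = ((343/585)x - 98/65)((2340/49)x - 25740/49) + (0)
Last nonzero remainder: (2340/49)x - 25740/49. Dividing through by 2340/49 gives the monic gcd x - 11.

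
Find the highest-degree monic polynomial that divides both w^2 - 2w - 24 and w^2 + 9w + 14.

1

Euclidean algorithm in ℚ[w]:
  w^2 - 2w - 24 = (w^2 + 9w + 14) + (-11w - 38)
  w^2 + 9w + 14 = (-(1/11)w - 61/121)(-11w - 38) + (-624/121)
  -11w - 38 = ((1331/624)w + 2299/312)(-624/121) + (0)
The last nonzero remainder is the constant -624/121, so the polynomials are coprime and gcd = 1.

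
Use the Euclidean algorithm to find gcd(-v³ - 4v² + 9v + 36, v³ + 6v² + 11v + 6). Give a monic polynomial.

Repeated division with remainder:
  -v³ - 4v² + 9v + 36 = (-1)(v³ + 6v² + 11v + 6) + (2v² + 20v + 42)
  v³ + 6v² + 11v + 6 = ((1/2)v - 2)(2v² + 20v + 42) + (30v + 90)
  2v² + 20v + 42 = ((1/15)v + 7/15)(30v + 90) + (0)
Last nonzero remainder: 30v + 90. Dividing through by 30 gives the monic gcd v + 3.

v + 3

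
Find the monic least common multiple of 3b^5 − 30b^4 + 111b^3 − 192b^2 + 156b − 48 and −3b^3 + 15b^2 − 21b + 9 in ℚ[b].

b^6 − 13b^5 + 67b^4 − 175b^3 + 244b^2 − 172b + 48

Apply the Euclidean algorithm:
  3b^5 − 30b^4 + 111b^3 − 192b^2 + 156b − 48 = (−b^2 + 5b − 5)(−3b^3 + 15b^2 − 21b + 9) + (−3b^2 + 6b − 3)
  −3b^3 + 15b^2 − 21b + 9 = (b − 3)(−3b^2 + 6b − 3) + (0)
Last nonzero remainder: −3b^2 + 6b − 3. Dividing through by −3 gives the monic gcd b^2 − 2b + 1.
Then lcm(f, g) = f·g / gcd(f, g); expanding and making the result monic gives the answer.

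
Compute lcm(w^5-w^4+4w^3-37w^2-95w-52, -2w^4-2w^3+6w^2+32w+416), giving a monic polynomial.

w^6+3w^5-21w^3-243w^2-432w-208

By polynomial division,
  w^5-w^4+4w^3-37w^2-95w-52 = (-(1/2)w+1)(-2w^4-2w^3+6w^2+32w+416) + (9w^3-27w^2+81w-468)
  -2w^4-2w^3+6w^2+32w+416 = (-(2/9)w-8/9)(9w^3-27w^2+81w-468) + (0)
Last nonzero remainder: 9w^3-27w^2+81w-468. Dividing through by 9 gives the monic gcd w^3-3w^2+9w-52.
Then lcm(f, g) = f·g / gcd(f, g); expanding and making the result monic gives the answer.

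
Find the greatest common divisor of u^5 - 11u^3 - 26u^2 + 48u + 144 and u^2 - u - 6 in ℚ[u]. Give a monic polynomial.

By polynomial division,
  u^5 - 11u^3 - 26u^2 + 48u + 144 = (u^3 + u^2 - 4u - 24)(u^2 - u - 6) + (0)
The last nonzero remainder u^2 - u - 6 is already monic.

u^2 - u - 6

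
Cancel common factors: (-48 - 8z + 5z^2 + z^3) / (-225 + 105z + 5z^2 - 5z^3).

(-16 - 8z - z^2)/(-75 + 10z + 5z^2)

Repeated division with remainder:
  z^3 + 5z^2 - 8z - 48 = (-1/5)(-5z^3 + 5z^2 + 105z - 225) + (6z^2 + 13z - 93)
  -5z^3 + 5z^2 + 105z - 225 = (-(5/6)z + 95/36)(6z^2 + 13z - 93) + (-(245/36)z + 245/12)
  6z^2 + 13z - 93 = (-(216/245)z - 1116/245)(-(245/36)z + 245/12) + (0)
Last nonzero remainder: -(245/36)z + 245/12. Dividing through by -245/36 gives the monic gcd z - 3.
Cancel z - 3 from numerator and denominator to get the reduced form.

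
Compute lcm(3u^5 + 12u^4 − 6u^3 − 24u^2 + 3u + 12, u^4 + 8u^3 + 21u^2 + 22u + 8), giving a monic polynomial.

u^6 + 6u^5 + 6u^4 − 12u^3 − 15u^2 + 6u + 8

Euclidean algorithm in ℚ[u]:
  3u^5 + 12u^4 − 6u^3 − 24u^2 + 3u + 12 = (3u − 12)(u^4 + 8u^3 + 21u^2 + 22u + 8) + (27u^3 + 162u^2 + 243u + 108)
  u^4 + 8u^3 + 21u^2 + 22u + 8 = ((1/27)u + 2/27)(27u^3 + 162u^2 + 243u + 108) + (0)
Last nonzero remainder: 27u^3 + 162u^2 + 243u + 108. Dividing through by 27 gives the monic gcd u^3 + 6u^2 + 9u + 4.
Then lcm(f, g) = f·g / gcd(f, g); expanding and making the result monic gives the answer.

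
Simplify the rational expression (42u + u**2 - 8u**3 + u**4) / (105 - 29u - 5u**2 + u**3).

(2u + u**2)/(5 + u)

Apply the Euclidean algorithm:
  u**4 - 8u**3 + u**2 + 42u = (u - 3)(u**3 - 5u**2 - 29u + 105) + (15u**2 - 150u + 315)
  u**3 - 5u**2 - 29u + 105 = ((1/15)u + 1/3)(15u**2 - 150u + 315) + (0)
Last nonzero remainder: 15u**2 - 150u + 315. Dividing through by 15 gives the monic gcd u**2 - 10u + 21.
Cancel u**2 - 10u + 21 from numerator and denominator to get the reduced form.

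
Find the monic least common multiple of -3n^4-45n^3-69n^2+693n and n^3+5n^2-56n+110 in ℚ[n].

n^6+9n^5-57n^4-219n^3+1616n^2-2310n

Repeated division with remainder:
  -3n^4-45n^3-69n^2+693n = (-3n-30)(n^3+5n^2-56n+110) + (-87n^2-657n+3300)
  n^3+5n^2-56n+110 = (-(1/87)n+74/2523)(-87n^2-657n+3300) + ((1010/841)n+11110/841)
  -87n^2-657n+3300 = (-(73167/1010)n+25230/101)((1010/841)n+11110/841) + (0)
Last nonzero remainder: (1010/841)n+11110/841. Dividing through by 1010/841 gives the monic gcd n+11.
Then lcm(f, g) = f·g / gcd(f, g); expanding and making the result monic gives the answer.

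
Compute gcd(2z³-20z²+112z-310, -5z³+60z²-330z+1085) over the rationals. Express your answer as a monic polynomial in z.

z²-5z+31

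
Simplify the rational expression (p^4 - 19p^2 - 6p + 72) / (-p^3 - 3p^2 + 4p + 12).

(-p^2 + p + 12)/(p + 2)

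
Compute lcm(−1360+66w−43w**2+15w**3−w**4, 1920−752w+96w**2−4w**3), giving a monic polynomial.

Euclidean algorithm in ℚ[w]:
  −w**4+15w**3−43w**2+66w−1360 = ((1/4)w+9/4)(−4w**3+96w**2−752w+1920) + (−71w**2+1278w−5680)
  −4w**3+96w**2−752w+1920 = ((4/71)w−24/71)(−71w**2+1278w−5680) + (0)
Last nonzero remainder: −71w**2+1278w−5680. Dividing through by −71 gives the monic gcd w**2−18w+80.
Then lcm(f, g) = f·g / gcd(f, g); expanding and making the result monic gives the answer.

−8160+1756w−324w**2+133w**3−21w**4+w**5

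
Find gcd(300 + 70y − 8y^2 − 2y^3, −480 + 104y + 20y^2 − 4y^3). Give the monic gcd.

Repeated division with remainder:
  −2y^3 − 8y^2 + 70y + 300 = (1/2)(−4y^3 + 20y^2 + 104y − 480) + (−18y^2 + 18y + 540)
  −4y^3 + 20y^2 + 104y − 480 = ((2/9)y − 8/9)(−18y^2 + 18y + 540) + (0)
Last nonzero remainder: −18y^2 + 18y + 540. Dividing through by −18 gives the monic gcd y^2 − y − 30.

−30 − y + y^2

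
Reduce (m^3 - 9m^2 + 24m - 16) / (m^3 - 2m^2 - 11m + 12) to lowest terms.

(m - 4)/(m + 3)

Repeated division with remainder:
  m^3 - 9m^2 + 24m - 16 = (m^3 - 2m^2 - 11m + 12) + (-7m^2 + 35m - 28)
  m^3 - 2m^2 - 11m + 12 = (-(1/7)m - 3/7)(-7m^2 + 35m - 28) + (0)
Last nonzero remainder: -7m^2 + 35m - 28. Dividing through by -7 gives the monic gcd m^2 - 5m + 4.
Cancel m^2 - 5m + 4 from numerator and denominator to get the reduced form.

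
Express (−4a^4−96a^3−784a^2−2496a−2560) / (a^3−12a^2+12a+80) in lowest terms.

Repeated division with remainder:
  −4a^4−96a^3−784a^2−2496a−2560 = (−4a−144)(a^3−12a^2+12a+80) + (−2464a^2−448a+8960)
  a^3−12a^2+12a+80 = (−(1/2464)a+67/13552)(−2464a^2−448a+8960) + ((2160/121)a+4320/121)
  −2464a^2−448a+8960 = (−(18634/135)a+6776/27)((2160/121)a+4320/121) + (0)
Last nonzero remainder: (2160/121)a+4320/121. Dividing through by 2160/121 gives the monic gcd a+2.
Cancel a+2 from numerator and denominator to get the reduced form.

(−4a^3−88a^2−608a−1280)/(a^2−14a+40)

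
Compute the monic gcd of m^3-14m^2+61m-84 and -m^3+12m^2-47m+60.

m^2-7m+12

Euclidean algorithm in ℚ[m]:
  m^3-14m^2+61m-84 = (-1)(-m^3+12m^2-47m+60) + (-2m^2+14m-24)
  -m^3+12m^2-47m+60 = ((1/2)m-5/2)(-2m^2+14m-24) + (0)
Last nonzero remainder: -2m^2+14m-24. Dividing through by -2 gives the monic gcd m^2-7m+12.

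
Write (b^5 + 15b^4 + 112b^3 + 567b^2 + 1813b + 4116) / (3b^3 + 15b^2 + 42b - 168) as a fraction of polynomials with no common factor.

Apply the Euclidean algorithm:
  b^5 + 15b^4 + 112b^3 + 567b^2 + 1813b + 4116 = ((1/3)b^2 + (10/3)b + 16)(3b^3 + 15b^2 + 42b - 168) + (243b^2 + 1701b + 6804)
  3b^3 + 15b^2 + 42b - 168 = ((1/81)b - 2/81)(243b^2 + 1701b + 6804) + (0)
Last nonzero remainder: 243b^2 + 1701b + 6804. Dividing through by 243 gives the monic gcd b^2 + 7b + 28.
Cancel b^2 + 7b + 28 from numerator and denominator to get the reduced form.

(b^3 + 8b^2 + 28b + 147)/(3b - 6)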